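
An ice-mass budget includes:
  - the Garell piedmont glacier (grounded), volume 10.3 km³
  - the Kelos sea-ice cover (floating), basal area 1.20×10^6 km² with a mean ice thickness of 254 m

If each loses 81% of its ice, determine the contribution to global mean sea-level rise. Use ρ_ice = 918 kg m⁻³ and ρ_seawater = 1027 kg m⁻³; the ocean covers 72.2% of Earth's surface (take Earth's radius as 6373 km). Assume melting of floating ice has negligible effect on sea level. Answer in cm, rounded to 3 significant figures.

≈ 2.02×10^-3 cm

Garell: 0.81 × 10.3 km³ × (918/1027) = 7.458 km³ of water.
The Kelos sea-ice cover is floating and already displaces its own weight of water, so its melt adds essentially nothing to sea level.
Total added water ≈ 7.458×10^9 m³ over 3.68×10^14 m² → Δh = 2.02×10^-5 m = 2.02×10^-3 cm.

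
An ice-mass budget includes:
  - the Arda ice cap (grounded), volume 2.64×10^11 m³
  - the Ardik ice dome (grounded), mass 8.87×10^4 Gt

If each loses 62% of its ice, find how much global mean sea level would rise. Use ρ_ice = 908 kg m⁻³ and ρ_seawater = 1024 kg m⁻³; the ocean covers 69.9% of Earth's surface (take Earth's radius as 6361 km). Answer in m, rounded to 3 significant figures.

≈ 0.152 m

Arda: 0.62 × 2.64×10^11 m³ × (908/1024) = 1.451×10^11 m³ of water.
Ardik: 0.62 × 8.87×10^4 Gt = 5.499×10^16 kg; dividing by ρ_w = 1024 kg m⁻³ gives 5.371×10^13 m³ of water.
Total added water ≈ 5.385×10^13 m³ over 3.55×10^14 m² → Δh = 0.152 m.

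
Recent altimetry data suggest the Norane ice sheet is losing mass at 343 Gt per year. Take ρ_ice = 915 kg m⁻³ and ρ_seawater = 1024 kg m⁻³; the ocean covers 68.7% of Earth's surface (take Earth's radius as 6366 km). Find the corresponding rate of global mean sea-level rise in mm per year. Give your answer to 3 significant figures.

≈ 0.957 mm/yr

ρ_w = 1024 kg m⁻³. Annual water volume added = 343 Gt / ρ_w = 3.430×10^14 kg / 1024 kg m⁻³ = 3.350×10^11 m³.
Δh per year = 3.350×10^11 / 3.50×10^14 = 9.57×10^-4 m = 0.957 mm.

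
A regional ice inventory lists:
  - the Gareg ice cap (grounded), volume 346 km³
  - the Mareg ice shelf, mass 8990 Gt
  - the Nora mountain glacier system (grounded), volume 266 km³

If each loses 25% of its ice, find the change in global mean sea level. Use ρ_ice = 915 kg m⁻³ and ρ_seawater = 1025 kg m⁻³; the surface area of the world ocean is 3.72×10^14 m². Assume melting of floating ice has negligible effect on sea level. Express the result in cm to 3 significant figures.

≈ 0.0367 cm

Gareg: 0.25 × 346 km³ × (915/1025) = 77.22 km³ of water.
The Mareg ice shelf is floating and already displaces its own weight of water, so its melt adds essentially nothing to sea level.
Nora: 0.25 × 266 km³ × (915/1025) = 59.36 km³ of water.
Total added water ≈ 1.366×10^11 m³ over 3.72×10^14 m² → Δh = 3.67×10^-4 m = 0.0367 cm.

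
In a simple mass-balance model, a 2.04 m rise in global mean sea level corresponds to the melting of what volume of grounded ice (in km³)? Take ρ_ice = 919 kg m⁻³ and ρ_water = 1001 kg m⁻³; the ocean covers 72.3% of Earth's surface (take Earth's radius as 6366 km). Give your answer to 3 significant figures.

Required water volume = Δh × A = 2.04 m × 3.68×10^14 m² = 7.511×10^14 m³ = 7.511×10^5 km³.
Ice volume = water volume × ρ_w/ρ_ice = 7.511×10^5 × 1001/919 = 8.18×10^5 km³.

≈ 8.18×10^5 km³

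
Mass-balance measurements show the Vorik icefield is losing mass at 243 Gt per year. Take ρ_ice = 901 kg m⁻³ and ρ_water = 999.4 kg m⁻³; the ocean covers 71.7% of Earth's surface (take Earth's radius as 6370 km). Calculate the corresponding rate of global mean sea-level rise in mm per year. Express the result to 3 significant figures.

≈ 0.665 mm/yr

ρ_w = 999.4 kg m⁻³. Annual water volume added = 243 Gt / ρ_w = 2.430×10^14 kg / 999.4 kg m⁻³ = 2.431×10^11 m³.
Δh per year = 2.431×10^11 / 3.66×10^14 = 6.65×10^-4 m = 0.665 mm.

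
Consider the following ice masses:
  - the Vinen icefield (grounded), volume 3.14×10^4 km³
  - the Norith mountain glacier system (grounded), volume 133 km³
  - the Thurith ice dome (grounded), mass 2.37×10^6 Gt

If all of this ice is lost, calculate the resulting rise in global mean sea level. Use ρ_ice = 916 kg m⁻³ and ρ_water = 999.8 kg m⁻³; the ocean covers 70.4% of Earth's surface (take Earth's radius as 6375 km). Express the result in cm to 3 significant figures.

≈ 667 cm

Vinen: 3.14×10^4 km³ × (916/999.8) = 2.877×10^4 km³ of water.
Norith: 133 km³ × (916/999.8) = 121.9 km³ of water.
Thurith: 2.37×10^6 Gt = 2.370×10^18 kg; dividing by ρ_w = 999.8 kg m⁻³ gives 2.370×10^15 m³ of water.
Total added water ≈ 2.399×10^15 m³ over 3.60×10^14 m² → Δh = 6.67 m = 667 cm.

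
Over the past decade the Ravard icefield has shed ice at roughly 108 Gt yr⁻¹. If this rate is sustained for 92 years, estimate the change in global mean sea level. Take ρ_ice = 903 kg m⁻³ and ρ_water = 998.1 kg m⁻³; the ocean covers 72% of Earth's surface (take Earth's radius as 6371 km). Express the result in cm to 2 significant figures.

≈ 2.7 cm

Total mass lost = 108 Gt/yr × 92 yr = 9936 Gt = 9.936×10^15 kg.
ρ_w = 998.1 kg m⁻³, so water volume = 9.936×10^15 / 998.1 = 9.955×10^12 m³.
Δh = 9.955×10^12 / 3.67×10^14 = 0.0271 m = 2.7 cm.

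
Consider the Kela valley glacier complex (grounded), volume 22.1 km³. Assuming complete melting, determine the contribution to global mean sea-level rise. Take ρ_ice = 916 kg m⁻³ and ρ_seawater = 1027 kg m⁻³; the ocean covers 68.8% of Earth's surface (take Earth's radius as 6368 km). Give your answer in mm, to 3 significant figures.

Kela: 22.1 km³ × (916/1027) = 19.71 km³ of water.
Spread over 3.51×10^14 m² of ocean, Δh = 1.971×10^10 / 3.51×10^14 = 5.62×10^-5 m = 0.0562 mm.

≈ 0.0562 mm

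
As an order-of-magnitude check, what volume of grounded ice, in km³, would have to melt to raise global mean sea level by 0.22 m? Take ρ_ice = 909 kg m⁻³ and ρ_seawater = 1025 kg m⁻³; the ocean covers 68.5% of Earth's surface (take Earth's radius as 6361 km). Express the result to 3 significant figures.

≈ 8.64×10^4 km³

Required water volume = Δh × A = 0.22 m × 3.48×10^14 m² = 7.663×10^13 m³ = 7.663×10^4 km³.
Ice volume = water volume × ρ_w/ρ_ice = 7.663×10^4 × 1025/909 = 8.64×10^4 km³.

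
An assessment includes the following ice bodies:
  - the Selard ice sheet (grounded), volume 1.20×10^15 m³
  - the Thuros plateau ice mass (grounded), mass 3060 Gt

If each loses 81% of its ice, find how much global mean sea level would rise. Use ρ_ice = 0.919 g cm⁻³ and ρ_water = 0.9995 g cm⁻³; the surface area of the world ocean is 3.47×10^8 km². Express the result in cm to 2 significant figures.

Selard: 0.81 × 1.20×10^15 m³ × (919/999.5) = 8.937×10^14 m³ of water.
Thuros: 0.81 × 3060 Gt = 2.479×10^15 kg; dividing by ρ_w = 0.9995 g cm⁻³ = 999.5 kg m⁻³ gives 2.480×10^12 m³ of water.
Total added water ≈ 8.962×10^14 m³ over 3.47×10^14 m² → Δh = 2.58 m = 260 cm.

≈ 260 cm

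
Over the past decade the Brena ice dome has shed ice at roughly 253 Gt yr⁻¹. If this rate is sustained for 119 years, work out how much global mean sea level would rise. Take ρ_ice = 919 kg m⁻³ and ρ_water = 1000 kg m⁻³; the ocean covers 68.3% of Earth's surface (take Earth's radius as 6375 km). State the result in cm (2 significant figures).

≈ 8.6 cm

Total mass lost = 253 Gt/yr × 119 yr = 3.011×10^4 Gt = 3.011×10^16 kg.
ρ_w = 1000 kg m⁻³, so water volume = 3.011×10^16 / 1000 = 3.011×10^13 m³.
Δh = 3.011×10^13 / 3.49×10^14 = 0.0863 m = 8.6 cm.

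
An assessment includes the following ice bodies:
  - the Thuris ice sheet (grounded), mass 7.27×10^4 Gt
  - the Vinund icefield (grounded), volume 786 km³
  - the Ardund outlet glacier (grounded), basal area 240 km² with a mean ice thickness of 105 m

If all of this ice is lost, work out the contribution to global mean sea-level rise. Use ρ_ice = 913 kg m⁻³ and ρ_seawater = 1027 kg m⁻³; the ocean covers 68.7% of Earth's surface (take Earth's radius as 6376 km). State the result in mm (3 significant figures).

Thuris: 7.27×10^4 Gt = 7.270×10^16 kg; dividing by ρ_w = 1027 kg m⁻³ gives 7.079×10^13 m³ of water.
Vinund: 786 km³ × (913/1027) = 698.8 km³ of water.
Ardund: ice volume = 240 km² × 105 m = 25.20 km³; 25.20 × (913/1027) = 22.40 km³ of water.
Total added water ≈ 7.151×10^13 m³ over 3.51×10^14 m² → Δh = 0.204 m = 204 mm.

≈ 204 mm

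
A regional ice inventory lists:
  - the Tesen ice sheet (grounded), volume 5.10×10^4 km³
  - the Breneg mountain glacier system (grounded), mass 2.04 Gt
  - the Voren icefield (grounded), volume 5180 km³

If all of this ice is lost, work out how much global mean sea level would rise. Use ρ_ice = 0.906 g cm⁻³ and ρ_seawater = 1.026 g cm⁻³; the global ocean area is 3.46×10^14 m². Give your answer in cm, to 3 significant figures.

≈ 14.3 cm

Tesen: 5.10×10^4 km³ × (906/1026) = 4.504×10^4 km³ of water.
Breneg: 2.04 Gt = 2.040×10^12 kg; dividing by ρ_w = 1.026 g cm⁻³ = 1026 kg m⁻³ gives 1.988×10^9 m³ of water.
Voren: 5180 km³ × (906/1026) = 4574 km³ of water.
Total added water ≈ 4.961×10^13 m³ over 3.46×10^14 m² → Δh = 0.143 m = 14.3 cm.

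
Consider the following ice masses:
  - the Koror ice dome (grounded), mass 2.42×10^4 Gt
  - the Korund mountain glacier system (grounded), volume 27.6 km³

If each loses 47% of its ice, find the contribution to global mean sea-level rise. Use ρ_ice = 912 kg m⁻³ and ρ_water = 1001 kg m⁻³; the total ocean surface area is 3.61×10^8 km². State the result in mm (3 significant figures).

Koror: 0.47 × 2.42×10^4 Gt = 1.137×10^16 kg; dividing by ρ_w = 1001 kg m⁻³ gives 1.136×10^13 m³ of water.
Korund: 0.47 × 27.6 km³ × (912/1001) = 11.82 km³ of water.
Total added water ≈ 1.137×10^13 m³ over 3.61×10^14 m² → Δh = 0.0315 m = 31.5 mm.

≈ 31.5 mm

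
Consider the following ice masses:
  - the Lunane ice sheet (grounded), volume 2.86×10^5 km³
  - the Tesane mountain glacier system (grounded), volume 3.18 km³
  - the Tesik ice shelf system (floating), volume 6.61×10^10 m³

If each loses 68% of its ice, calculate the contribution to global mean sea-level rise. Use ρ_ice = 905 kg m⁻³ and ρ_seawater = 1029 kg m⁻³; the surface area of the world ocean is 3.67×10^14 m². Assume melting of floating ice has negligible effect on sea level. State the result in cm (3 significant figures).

≈ 46.6 cm

Lunane: 0.68 × 2.86×10^5 km³ × (905/1029) = 1.710×10^5 km³ of water.
Tesane: 0.68 × 3.18 km³ × (905/1029) = 1.902 km³ of water.
The Tesik ice shelf system is floating and already displaces its own weight of water, so its melt adds essentially nothing to sea level.
Total added water ≈ 1.710×10^14 m³ over 3.67×10^14 m² → Δh = 0.466 m = 46.6 cm.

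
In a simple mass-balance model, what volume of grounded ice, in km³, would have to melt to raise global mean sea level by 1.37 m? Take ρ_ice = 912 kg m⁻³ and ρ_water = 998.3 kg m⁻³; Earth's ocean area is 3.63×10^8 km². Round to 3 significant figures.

Required water volume = Δh × A = 1.37 m × 3.63×10^14 m² = 4.973×10^14 m³ = 4.973×10^5 km³.
Ice volume = water volume × ρ_w/ρ_ice = 4.973×10^5 × 998.3/912 = 5.44×10^5 km³.

≈ 5.44×10^5 km³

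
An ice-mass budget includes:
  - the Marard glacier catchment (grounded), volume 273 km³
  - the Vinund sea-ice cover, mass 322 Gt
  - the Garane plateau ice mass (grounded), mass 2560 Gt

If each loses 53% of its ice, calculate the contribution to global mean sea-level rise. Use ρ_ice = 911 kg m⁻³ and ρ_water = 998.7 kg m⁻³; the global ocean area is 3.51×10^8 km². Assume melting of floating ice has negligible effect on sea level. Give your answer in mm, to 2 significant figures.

Marard: 0.53 × 273 km³ × (911/998.7) = 132.0 km³ of water.
The Vinund sea-ice cover is floating and already displaces its own weight of water, so its melt adds essentially nothing to sea level.
Garane: 0.53 × 2560 Gt = 1.357×10^15 kg; dividing by ρ_w = 998.7 kg m⁻³ gives 1.359×10^12 m³ of water.
Total added water ≈ 1.491×10^12 m³ over 3.51×10^14 m² → Δh = 4.25×10^-3 m = 4.2 mm.

≈ 4.2 mm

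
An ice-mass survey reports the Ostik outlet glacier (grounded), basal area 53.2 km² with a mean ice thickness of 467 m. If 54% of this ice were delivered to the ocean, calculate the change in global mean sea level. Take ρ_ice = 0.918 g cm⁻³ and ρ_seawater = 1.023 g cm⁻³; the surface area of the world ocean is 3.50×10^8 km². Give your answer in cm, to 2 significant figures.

≈ 3.4×10^-3 cm

Ostik: ice volume = 53.2 km² × 467 m = 24.84 km³; 0.54 × 24.84 × (918/1023) = 12.04 km³ of water.
Spread over 3.50×10^14 m² of ocean, Δh = 1.204×10^10 / 3.50×10^14 = 3.44×10^-5 m = 3.4×10^-3 cm.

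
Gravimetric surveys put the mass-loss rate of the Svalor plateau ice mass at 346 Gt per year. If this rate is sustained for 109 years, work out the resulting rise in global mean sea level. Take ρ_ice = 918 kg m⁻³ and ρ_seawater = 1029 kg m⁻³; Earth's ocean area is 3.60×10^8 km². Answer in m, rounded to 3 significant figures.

≈ 0.102 m

Total mass lost = 346 Gt/yr × 109 yr = 3.771×10^4 Gt = 3.771×10^16 kg.
ρ_w = 1029 kg m⁻³, so water volume = 3.771×10^16 / 1029 = 3.665×10^13 m³.
Δh = 3.665×10^13 / 3.60×10^14 = 0.102 m.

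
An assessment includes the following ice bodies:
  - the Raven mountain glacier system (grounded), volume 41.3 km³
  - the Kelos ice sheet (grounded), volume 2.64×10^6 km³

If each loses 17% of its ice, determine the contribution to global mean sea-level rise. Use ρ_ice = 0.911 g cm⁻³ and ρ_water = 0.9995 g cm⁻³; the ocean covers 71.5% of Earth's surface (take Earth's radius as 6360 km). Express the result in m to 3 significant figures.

≈ 1.13 m

Raven: 0.17 × 41.3 km³ × (911/999.5) = 6.399 km³ of water.
Kelos: 0.17 × 2.64×10^6 km³ × (911/999.5) = 4.091×10^5 km³ of water.
Total added water ≈ 4.091×10^14 m³ over 3.63×10^14 m² → Δh = 1.13 m.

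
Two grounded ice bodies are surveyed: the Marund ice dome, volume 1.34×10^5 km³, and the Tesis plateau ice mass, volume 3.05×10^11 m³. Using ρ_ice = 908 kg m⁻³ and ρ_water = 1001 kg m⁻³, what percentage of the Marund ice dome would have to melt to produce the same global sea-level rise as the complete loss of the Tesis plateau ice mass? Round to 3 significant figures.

≈ 0.228 %

Equal sea-level rise means equal mass of meltwater, i.e. equal mass of ice lost.
Ice mass of Tesis: 2.769×10^14 kg; ice mass of Marund: 1.217×10^17 kg.
Fraction required = 2.769×10^14 / 1.217×10^17 = 2.28×10^-3 → 0.228 %.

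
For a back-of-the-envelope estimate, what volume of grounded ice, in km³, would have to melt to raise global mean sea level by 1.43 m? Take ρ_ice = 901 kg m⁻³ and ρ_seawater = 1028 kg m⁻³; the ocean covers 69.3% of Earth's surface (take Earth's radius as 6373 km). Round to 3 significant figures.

≈ 5.77×10^5 km³

Required water volume = Δh × A = 1.43 m × 3.54×10^14 m² = 5.058×10^14 m³ = 5.058×10^5 km³.
Ice volume = water volume × ρ_w/ρ_ice = 5.058×10^5 × 1028/901 = 5.77×10^5 km³.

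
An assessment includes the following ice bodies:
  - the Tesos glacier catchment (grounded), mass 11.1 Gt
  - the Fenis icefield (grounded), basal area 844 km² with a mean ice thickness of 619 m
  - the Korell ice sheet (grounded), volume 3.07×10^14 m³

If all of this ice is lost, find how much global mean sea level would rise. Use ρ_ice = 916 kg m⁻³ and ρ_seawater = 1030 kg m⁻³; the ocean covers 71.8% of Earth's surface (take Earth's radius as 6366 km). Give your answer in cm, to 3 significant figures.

≈ 74.8 cm

Tesos: 11.1 Gt = 1.110×10^13 kg; dividing by ρ_w = 1030 kg m⁻³ gives 1.078×10^10 m³ of water.
Fenis: ice volume = 844 km² × 619 m = 522.4 km³; 522.4 × (916/1030) = 464.6 km³ of water.
Korell: 3.07×10^14 m³ × (916/1030) = 2.730×10^14 m³ of water.
Total added water ≈ 2.735×10^14 m³ over 3.66×10^14 m² → Δh = 0.748 m = 74.8 cm.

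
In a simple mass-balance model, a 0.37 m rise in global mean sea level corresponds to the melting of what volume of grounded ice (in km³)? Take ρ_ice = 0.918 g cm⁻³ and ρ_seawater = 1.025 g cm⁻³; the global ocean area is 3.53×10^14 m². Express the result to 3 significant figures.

Required water volume = Δh × A = 0.37 m × 3.53×10^14 m² = 1.306×10^14 m³ = 1.306×10^5 km³.
Ice volume = water volume × ρ_w/ρ_ice = 1.306×10^5 × 1025/918 = 1.46×10^5 km³.

≈ 1.46×10^5 km³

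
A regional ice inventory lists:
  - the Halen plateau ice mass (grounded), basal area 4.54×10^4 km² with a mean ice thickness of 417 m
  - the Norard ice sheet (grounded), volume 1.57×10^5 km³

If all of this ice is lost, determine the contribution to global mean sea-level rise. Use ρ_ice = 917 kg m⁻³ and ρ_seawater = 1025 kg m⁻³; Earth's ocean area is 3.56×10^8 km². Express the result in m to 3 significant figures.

≈ 0.442 m

Halen: ice volume = 4.54×10^4 km² × 417 m = 1.893×10^4 km³; 1.893×10^4 × (917/1025) = 1.694×10^4 km³ of water.
Norard: 1.57×10^5 km³ × (917/1025) = 1.405×10^5 km³ of water.
Total added water ≈ 1.574×10^14 m³ over 3.56×10^14 m² → Δh = 0.442 m.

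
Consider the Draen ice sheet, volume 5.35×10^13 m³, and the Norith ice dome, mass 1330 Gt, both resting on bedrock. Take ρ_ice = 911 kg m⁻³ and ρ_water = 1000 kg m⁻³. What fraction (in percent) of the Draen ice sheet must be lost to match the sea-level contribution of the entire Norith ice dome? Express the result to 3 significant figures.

≈ 2.73 %

Equal sea-level rise means equal mass of meltwater, i.e. equal mass of ice lost.
Ice mass of Norith: 1.330×10^15 kg; ice mass of Draen: 4.874×10^16 kg.
Fraction required = 1.330×10^15 / 4.874×10^16 = 0.0273 → 2.73 %.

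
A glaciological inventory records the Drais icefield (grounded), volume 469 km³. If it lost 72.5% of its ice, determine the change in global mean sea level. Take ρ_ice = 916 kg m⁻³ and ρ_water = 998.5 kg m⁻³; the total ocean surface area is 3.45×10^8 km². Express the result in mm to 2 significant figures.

≈ 0.90 mm

Drais: 0.725 × 469 km³ × (916/998.5) = 311.9 km³ of water.
Spread over 3.45×10^14 m² of ocean, Δh = 3.119×10^11 / 3.45×10^14 = 9.04×10^-4 m = 0.90 mm.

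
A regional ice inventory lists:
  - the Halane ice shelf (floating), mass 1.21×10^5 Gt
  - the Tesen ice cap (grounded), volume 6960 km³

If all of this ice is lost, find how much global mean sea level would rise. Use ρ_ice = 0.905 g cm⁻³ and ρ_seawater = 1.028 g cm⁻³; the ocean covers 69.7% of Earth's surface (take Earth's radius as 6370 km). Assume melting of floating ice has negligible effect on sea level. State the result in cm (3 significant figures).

≈ 1.72 cm

The Halane ice shelf is floating and already displaces its own weight of water, so its melt adds essentially nothing to sea level.
Tesen: 6960 km³ × (905/1028) = 6127 km³ of water.
Total added water ≈ 6.127×10^12 m³ over 3.55×10^14 m² → Δh = 0.0172 m = 1.72 cm.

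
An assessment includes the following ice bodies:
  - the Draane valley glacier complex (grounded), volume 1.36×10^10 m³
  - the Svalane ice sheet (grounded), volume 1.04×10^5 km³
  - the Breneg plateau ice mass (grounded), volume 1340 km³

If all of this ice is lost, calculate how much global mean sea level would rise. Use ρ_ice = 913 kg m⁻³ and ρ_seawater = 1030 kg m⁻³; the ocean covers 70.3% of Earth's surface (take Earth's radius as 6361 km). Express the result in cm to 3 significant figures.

≈ 26.1 cm

Draane: 1.36×10^10 m³ × (913/1030) = 1.206×10^10 m³ of water.
Svalane: 1.04×10^5 km³ × (913/1030) = 9.219×10^4 km³ of water.
Breneg: 1340 km³ × (913/1030) = 1188 km³ of water.
Total added water ≈ 9.339×10^13 m³ over 3.57×10^14 m² → Δh = 0.261 m = 26.1 cm.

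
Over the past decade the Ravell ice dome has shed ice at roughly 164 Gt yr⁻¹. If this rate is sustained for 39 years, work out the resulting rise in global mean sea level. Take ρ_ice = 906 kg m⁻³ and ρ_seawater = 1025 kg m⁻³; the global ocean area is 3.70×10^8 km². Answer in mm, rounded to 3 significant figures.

Total mass lost = 164 Gt/yr × 39 yr = 6396 Gt = 6.396×10^15 kg.
ρ_w = 1025 kg m⁻³, so water volume = 6.396×10^15 / 1025 = 6.240×10^12 m³.
Δh = 6.240×10^12 / 3.70×10^14 = 0.0169 m = 16.9 mm.

≈ 16.9 mm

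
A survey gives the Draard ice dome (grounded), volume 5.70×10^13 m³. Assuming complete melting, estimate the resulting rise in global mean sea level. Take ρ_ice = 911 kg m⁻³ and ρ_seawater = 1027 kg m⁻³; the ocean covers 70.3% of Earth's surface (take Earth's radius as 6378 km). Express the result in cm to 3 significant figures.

Draard: 5.70×10^13 m³ × (911/1027) = 5.056×10^13 m³ of water.
Spread over 3.59×10^14 m² of ocean, Δh = 5.056×10^13 / 3.59×10^14 = 0.141 m = 14.1 cm.

≈ 14.1 cm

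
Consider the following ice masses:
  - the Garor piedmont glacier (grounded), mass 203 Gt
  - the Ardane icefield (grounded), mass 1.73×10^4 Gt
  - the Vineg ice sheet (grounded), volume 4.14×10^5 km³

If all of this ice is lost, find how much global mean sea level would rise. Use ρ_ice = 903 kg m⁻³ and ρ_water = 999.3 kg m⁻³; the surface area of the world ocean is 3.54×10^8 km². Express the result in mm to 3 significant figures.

≈ 1110 mm

Garor: 203 Gt = 2.030×10^14 kg; dividing by ρ_w = 999.3 kg m⁻³ gives 2.031×10^11 m³ of water.
Ardane: 1.73×10^4 Gt = 1.730×10^16 kg; dividing by ρ_w = 999.3 kg m⁻³ gives 1.731×10^13 m³ of water.
Vineg: 4.14×10^5 km³ × (903/999.3) = 3.741×10^5 km³ of water.
Total added water ≈ 3.916×10^14 m³ over 3.54×10^14 m² → Δh = 1.11 m = 1110 mm.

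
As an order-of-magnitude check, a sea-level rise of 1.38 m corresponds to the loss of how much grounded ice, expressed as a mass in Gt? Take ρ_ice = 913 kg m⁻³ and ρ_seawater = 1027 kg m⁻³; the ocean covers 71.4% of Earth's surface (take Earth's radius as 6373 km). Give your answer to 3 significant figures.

≈ 5.16×10^5 Gt

Required water volume = Δh × A = 1.38 m × 3.64×10^14 m² = 5.029×10^14 m³.
ρ_w = 1027 kg m⁻³, so the mass of water = 5.029×10^14 m³ × 1027 kg m⁻³ = 5.165×10^17 kg = 5.16×10^5 Gt (and the same mass of ice, by conservation).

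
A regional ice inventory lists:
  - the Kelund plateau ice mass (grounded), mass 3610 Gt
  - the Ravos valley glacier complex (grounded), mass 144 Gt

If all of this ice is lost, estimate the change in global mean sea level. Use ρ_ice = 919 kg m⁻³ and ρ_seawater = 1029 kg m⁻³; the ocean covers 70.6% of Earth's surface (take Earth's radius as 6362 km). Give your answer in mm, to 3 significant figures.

≈ 10.2 mm

Kelund: 3610 Gt = 3.610×10^15 kg; dividing by ρ_w = 1029 kg m⁻³ gives 3.508×10^12 m³ of water.
Ravos: 144 Gt = 1.440×10^14 kg; dividing by ρ_w = 1029 kg m⁻³ gives 1.399×10^11 m³ of water.
Total added water ≈ 3.648×10^12 m³ over 3.59×10^14 m² → Δh = 0.0102 m = 10.2 mm.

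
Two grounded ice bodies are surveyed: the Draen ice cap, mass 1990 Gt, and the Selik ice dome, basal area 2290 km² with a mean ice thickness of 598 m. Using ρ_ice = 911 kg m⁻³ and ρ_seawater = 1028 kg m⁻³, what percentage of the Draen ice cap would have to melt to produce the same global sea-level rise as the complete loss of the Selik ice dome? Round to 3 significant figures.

Equal sea-level rise means equal mass of meltwater, i.e. equal mass of ice lost.
Ice mass of Selik: 1.248×10^15 kg; ice mass of Draen: 1.990×10^15 kg.
Fraction required = 1.248×10^15 / 1.990×10^15 = 0.627 → 62.7 %.

≈ 62.7 %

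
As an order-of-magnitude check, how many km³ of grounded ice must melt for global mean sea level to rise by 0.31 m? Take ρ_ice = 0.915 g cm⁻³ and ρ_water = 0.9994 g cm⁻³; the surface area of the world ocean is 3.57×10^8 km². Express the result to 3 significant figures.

≈ 1.21×10^5 km³

Required water volume = Δh × A = 0.31 m × 3.57×10^14 m² = 1.107×10^14 m³ = 1.107×10^5 km³.
Ice volume = water volume × ρ_w/ρ_ice = 1.107×10^5 × 999.4/915 = 1.21×10^5 km³.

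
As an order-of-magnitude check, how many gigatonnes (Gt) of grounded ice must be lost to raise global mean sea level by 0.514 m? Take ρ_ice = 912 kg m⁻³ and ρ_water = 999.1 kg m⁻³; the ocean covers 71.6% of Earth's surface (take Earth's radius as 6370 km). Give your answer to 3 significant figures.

Required water volume = Δh × A = 0.514 m × 3.65×10^14 m² = 1.877×10^14 m³.
ρ_w = 999.1 kg m⁻³, so the mass of water = 1.877×10^14 m³ × 999.1 kg m⁻³ = 1.875×10^17 kg = 1.87×10^5 Gt (and the same mass of ice, by conservation).

≈ 1.87×10^5 Gt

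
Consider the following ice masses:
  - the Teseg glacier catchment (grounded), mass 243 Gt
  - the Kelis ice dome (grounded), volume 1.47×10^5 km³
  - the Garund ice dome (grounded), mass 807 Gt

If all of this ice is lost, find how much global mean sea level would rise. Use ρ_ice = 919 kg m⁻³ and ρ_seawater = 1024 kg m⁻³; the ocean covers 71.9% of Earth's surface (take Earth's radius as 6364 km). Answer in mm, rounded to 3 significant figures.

≈ 363 mm

Teseg: 243 Gt = 2.430×10^14 kg; dividing by ρ_w = 1024 kg m⁻³ gives 2.373×10^11 m³ of water.
Kelis: 1.47×10^5 km³ × (919/1024) = 1.319×10^5 km³ of water.
Garund: 807 Gt = 8.070×10^14 kg; dividing by ρ_w = 1024 kg m⁻³ gives 7.881×10^11 m³ of water.
Total added water ≈ 1.330×10^14 m³ over 3.66×10^14 m² → Δh = 0.363 m = 363 mm.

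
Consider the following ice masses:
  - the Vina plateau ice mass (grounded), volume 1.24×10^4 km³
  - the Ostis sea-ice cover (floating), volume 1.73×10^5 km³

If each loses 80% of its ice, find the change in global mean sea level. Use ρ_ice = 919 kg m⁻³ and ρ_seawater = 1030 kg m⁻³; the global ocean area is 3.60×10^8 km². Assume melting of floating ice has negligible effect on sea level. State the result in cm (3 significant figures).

Vina: 0.8 × 1.24×10^4 km³ × (919/1030) = 8851 km³ of water.
The Ostis sea-ice cover is floating and already displaces its own weight of water, so its melt adds essentially nothing to sea level.
Total added water ≈ 8.851×10^12 m³ over 3.60×10^14 m² → Δh = 0.0246 m = 2.46 cm.

≈ 2.46 cm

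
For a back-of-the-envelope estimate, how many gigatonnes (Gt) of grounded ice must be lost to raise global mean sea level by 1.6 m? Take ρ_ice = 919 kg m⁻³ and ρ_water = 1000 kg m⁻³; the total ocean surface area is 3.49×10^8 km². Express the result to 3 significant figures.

≈ 5.58×10^5 Gt

Required water volume = Δh × A = 1.6 m × 3.49×10^14 m² = 5.584×10^14 m³.
ρ_w = 1000 kg m⁻³, so the mass of water = 5.584×10^14 m³ × 1000 kg m⁻³ = 5.584×10^17 kg = 5.58×10^5 Gt (and the same mass of ice, by conservation).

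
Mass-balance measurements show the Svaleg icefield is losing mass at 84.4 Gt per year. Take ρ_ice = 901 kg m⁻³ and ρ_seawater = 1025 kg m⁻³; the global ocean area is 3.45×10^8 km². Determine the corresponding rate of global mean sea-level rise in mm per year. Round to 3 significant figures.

ρ_w = 1025 kg m⁻³. Annual water volume added = 84.4 Gt / ρ_w = 8.440×10^13 kg / 1025 kg m⁻³ = 8.234×10^10 m³.
Δh per year = 8.234×10^10 / 3.45×10^14 = 2.39×10^-4 m = 0.239 mm.

≈ 0.239 mm/yr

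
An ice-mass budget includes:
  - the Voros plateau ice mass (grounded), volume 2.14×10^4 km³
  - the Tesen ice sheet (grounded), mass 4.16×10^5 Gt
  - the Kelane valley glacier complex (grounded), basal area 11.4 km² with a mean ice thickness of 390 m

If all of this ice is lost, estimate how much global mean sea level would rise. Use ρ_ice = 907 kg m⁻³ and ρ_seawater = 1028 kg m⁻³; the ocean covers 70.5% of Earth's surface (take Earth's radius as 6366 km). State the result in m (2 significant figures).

≈ 1.2 m

Voros: 2.14×10^4 km³ × (907/1028) = 1.888×10^4 km³ of water.
Tesen: 4.16×10^5 Gt = 4.160×10^17 kg; dividing by ρ_w = 1028 kg m⁻³ gives 4.047×10^14 m³ of water.
Kelane: ice volume = 11.4 km² × 390 m = 4.446 km³; 4.446 × (907/1028) = 3.923 km³ of water.
Total added water ≈ 4.236×10^14 m³ over 3.59×10^14 m² → Δh = 1.18 m.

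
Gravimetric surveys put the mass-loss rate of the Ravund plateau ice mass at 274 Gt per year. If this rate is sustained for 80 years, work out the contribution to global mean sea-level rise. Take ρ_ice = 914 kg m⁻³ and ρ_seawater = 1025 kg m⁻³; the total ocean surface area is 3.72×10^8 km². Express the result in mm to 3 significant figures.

Total mass lost = 274 Gt/yr × 80 yr = 2.192×10^4 Gt = 2.192×10^16 kg.
ρ_w = 1025 kg m⁻³, so water volume = 2.192×10^16 / 1025 = 2.139×10^13 m³.
Δh = 2.139×10^13 / 3.72×10^14 = 0.0575 m = 57.5 mm.

≈ 57.5 mm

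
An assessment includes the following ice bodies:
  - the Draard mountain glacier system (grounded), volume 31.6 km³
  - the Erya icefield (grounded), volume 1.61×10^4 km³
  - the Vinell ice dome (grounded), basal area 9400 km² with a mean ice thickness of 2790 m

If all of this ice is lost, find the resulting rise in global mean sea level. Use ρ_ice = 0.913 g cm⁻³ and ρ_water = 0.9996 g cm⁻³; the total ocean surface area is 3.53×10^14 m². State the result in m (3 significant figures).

≈ 0.110 m

Draard: 31.6 km³ × (913/999.6) = 28.86 km³ of water.
Erya: 1.61×10^4 km³ × (913/999.6) = 1.471×10^4 km³ of water.
Vinell: ice volume = 9400 km² × 2790 m = 2.623×10^4 km³; 2.623×10^4 × (913/999.6) = 2.395×10^4 km³ of water.
Total added water ≈ 3.869×10^13 m³ over 3.53×10^14 m² → Δh = 0.110 m.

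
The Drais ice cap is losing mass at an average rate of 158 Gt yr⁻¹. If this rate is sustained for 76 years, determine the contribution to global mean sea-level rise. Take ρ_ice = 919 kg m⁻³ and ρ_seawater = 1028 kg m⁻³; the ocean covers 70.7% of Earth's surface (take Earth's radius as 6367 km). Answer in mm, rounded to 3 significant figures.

Total mass lost = 158 Gt/yr × 76 yr = 1.201×10^4 Gt = 1.201×10^16 kg.
ρ_w = 1028 kg m⁻³, so water volume = 1.201×10^16 / 1028 = 1.168×10^13 m³.
Δh = 1.168×10^13 / 3.60×10^14 = 0.0324 m = 32.4 mm.

≈ 32.4 mm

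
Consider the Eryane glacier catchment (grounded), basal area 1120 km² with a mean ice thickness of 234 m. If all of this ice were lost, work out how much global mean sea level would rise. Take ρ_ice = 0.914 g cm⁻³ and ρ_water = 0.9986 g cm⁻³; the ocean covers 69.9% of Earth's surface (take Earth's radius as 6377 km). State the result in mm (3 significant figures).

Eryane: ice volume = 1120 km² × 234 m = 262.1 km³; 262.1 × (914/998.6) = 239.9 km³ of water.
Spread over 3.57×10^14 m² of ocean, Δh = 2.399×10^11 / 3.57×10^14 = 6.72×10^-4 m = 0.672 mm.

≈ 0.672 mm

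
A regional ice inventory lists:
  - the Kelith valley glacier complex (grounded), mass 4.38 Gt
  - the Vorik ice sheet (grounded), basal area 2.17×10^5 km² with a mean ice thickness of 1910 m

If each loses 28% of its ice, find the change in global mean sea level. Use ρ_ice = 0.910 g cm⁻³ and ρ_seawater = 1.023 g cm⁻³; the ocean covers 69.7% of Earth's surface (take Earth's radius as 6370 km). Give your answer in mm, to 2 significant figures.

≈ 290 mm

Kelith: 0.28 × 4.38 Gt = 1.226×10^12 kg; dividing by ρ_w = 1.023 g cm⁻³ = 1023 kg m⁻³ gives 1.199×10^9 m³ of water.
Vorik: ice volume = 2.17×10^5 km² × 1910 m = 4.145×10^5 km³; 0.28 × 4.145×10^5 × (910/1023) = 1.032×10^5 km³ of water.
Total added water ≈ 1.032×10^14 m³ over 3.55×10^14 m² → Δh = 0.290 m = 290 mm.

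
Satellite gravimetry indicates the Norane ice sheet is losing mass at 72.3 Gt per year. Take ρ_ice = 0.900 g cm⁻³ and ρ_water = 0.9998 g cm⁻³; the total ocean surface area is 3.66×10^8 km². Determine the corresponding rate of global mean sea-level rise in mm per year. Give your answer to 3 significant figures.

ρ_w = 0.9998 g cm⁻³ = 999.8 kg m⁻³. Annual water volume added = 72.3 Gt / ρ_w = 7.230×10^13 kg / 999.8 kg m⁻³ = 7.231×10^10 m³.
Δh per year = 7.231×10^10 / 3.66×10^14 = 1.98×10^-4 m = 0.198 mm.

≈ 0.198 mm/yr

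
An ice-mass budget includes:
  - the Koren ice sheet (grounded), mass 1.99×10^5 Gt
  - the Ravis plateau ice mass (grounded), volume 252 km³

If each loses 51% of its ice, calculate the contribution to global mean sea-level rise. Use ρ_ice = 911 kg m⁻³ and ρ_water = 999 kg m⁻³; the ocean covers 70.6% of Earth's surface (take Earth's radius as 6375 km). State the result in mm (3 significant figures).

Koren: 0.51 × 1.99×10^5 Gt = 1.015×10^17 kg; dividing by ρ_w = 999 kg m⁻³ gives 1.016×10^14 m³ of water.
Ravis: 0.51 × 252 km³ × (911/999) = 117.2 km³ of water.
Total added water ≈ 1.017×10^14 m³ over 3.61×10^14 m² → Δh = 0.282 m = 282 mm.

≈ 282 mm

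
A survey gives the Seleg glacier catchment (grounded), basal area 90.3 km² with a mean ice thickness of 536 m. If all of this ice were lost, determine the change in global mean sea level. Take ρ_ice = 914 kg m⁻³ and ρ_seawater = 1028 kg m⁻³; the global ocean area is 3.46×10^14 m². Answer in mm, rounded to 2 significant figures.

Seleg: ice volume = 90.3 km² × 536 m = 48.40 km³; 48.40 × (914/1028) = 43.03 km³ of water.
Spread over 3.46×10^14 m² of ocean, Δh = 4.303×10^10 / 3.46×10^14 = 1.24×10^-4 m = 0.12 mm.

≈ 0.12 mm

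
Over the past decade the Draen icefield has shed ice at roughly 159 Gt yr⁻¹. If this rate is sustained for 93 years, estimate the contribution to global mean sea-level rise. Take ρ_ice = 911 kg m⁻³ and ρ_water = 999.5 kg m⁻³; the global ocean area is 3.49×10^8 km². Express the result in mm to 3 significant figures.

≈ 42.4 mm

Total mass lost = 159 Gt/yr × 93 yr = 1.479×10^4 Gt = 1.479×10^16 kg.
ρ_w = 999.5 kg m⁻³, so water volume = 1.479×10^16 / 999.5 = 1.479×10^13 m³.
Δh = 1.479×10^13 / 3.49×10^14 = 0.0424 m = 42.4 mm.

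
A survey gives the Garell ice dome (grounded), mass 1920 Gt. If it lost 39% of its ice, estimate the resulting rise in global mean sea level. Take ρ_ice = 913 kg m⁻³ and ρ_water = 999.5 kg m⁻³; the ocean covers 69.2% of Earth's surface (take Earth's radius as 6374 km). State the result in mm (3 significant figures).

Garell: 0.39 × 1920 Gt = 7.488×10^14 kg; dividing by ρ_w = 999.5 kg m⁻³ gives 7.492×10^11 m³ of water.
Spread over 3.53×10^14 m² of ocean, Δh = 7.492×10^11 / 3.53×10^14 = 2.12×10^-3 m = 2.12 mm.

≈ 2.12 mm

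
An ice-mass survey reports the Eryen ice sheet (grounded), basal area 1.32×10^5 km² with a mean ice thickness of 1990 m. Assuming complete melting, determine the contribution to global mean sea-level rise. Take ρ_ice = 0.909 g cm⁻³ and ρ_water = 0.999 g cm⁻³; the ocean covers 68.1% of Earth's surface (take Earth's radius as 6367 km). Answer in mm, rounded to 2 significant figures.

Eryen: ice volume = 1.32×10^5 km² × 1990 m = 2.627×10^5 km³; 2.627×10^5 × (909/999) = 2.390×10^5 km³ of water.
Spread over 3.47×10^14 m² of ocean, Δh = 2.390×10^14 / 3.47×10^14 = 0.689 m = 690 mm.

≈ 690 mm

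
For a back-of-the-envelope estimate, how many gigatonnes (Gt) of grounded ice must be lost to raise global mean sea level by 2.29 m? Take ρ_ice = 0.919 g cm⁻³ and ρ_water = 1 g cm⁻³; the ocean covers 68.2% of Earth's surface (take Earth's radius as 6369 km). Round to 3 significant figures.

≈ 7.96×10^5 Gt

Required water volume = Δh × A = 2.29 m × 3.48×10^14 m² = 7.961×10^14 m³.
ρ_w = 1 g cm⁻³ = 1000 kg m⁻³, so the mass of water = 7.961×10^14 m³ × 1000 kg m⁻³ = 7.961×10^17 kg = 7.96×10^5 Gt (and the same mass of ice, by conservation).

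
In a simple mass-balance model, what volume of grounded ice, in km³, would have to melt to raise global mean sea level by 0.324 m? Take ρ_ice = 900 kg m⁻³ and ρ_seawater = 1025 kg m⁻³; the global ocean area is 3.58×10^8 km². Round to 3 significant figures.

Required water volume = Δh × A = 0.324 m × 3.58×10^14 m² = 1.160×10^14 m³ = 1.160×10^5 km³.
Ice volume = water volume × ρ_w/ρ_ice = 1.160×10^5 × 1025/900 = 1.32×10^5 km³.

≈ 1.32×10^5 km³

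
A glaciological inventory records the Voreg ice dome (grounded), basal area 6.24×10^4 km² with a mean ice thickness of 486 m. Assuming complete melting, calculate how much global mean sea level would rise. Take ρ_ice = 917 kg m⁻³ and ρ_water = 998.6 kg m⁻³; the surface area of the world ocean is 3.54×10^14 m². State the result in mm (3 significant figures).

≈ 78.7 mm

Voreg: ice volume = 6.24×10^4 km² × 486 m = 3.033×10^4 km³; 3.033×10^4 × (917/998.6) = 2.785×10^4 km³ of water.
Spread over 3.54×10^14 m² of ocean, Δh = 2.785×10^13 / 3.54×10^14 = 0.0787 m = 78.7 mm.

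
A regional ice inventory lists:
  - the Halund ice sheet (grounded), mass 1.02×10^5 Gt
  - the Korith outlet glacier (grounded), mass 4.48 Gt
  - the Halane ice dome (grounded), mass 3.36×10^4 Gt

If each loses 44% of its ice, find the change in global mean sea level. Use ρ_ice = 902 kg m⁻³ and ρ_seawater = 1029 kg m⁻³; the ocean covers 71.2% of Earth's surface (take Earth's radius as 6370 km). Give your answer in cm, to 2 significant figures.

≈ 16 cm

Halund: 0.44 × 1.02×10^5 Gt = 4.488×10^16 kg; dividing by ρ_w = 1029 kg m⁻³ gives 4.362×10^13 m³ of water.
Korith: 0.44 × 4.48 Gt = 1.971×10^12 kg; dividing by ρ_w = 1029 kg m⁻³ gives 1.916×10^9 m³ of water.
Halane: 0.44 × 3.36×10^4 Gt = 1.478×10^16 kg; dividing by ρ_w = 1029 kg m⁻³ gives 1.437×10^13 m³ of water.
Total added water ≈ 5.798×10^13 m³ over 3.63×10^14 m² → Δh = 0.160 m = 16 cm.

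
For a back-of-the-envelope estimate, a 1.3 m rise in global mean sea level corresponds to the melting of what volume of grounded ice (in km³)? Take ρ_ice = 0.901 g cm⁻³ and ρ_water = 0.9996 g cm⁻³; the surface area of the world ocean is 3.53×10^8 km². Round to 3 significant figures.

Required water volume = Δh × A = 1.3 m × 3.53×10^14 m² = 4.589×10^14 m³ = 4.589×10^5 km³.
Ice volume = water volume × ρ_w/ρ_ice = 4.589×10^5 × 999.6/901 = 5.09×10^5 km³.

≈ 5.09×10^5 km³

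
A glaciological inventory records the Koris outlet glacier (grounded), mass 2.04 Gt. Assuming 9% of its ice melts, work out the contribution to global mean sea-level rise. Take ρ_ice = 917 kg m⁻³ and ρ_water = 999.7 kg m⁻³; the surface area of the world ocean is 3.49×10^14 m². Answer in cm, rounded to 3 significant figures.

≈ 5.26×10^-5 cm

Koris: 0.09 × 2.04 Gt = 1.836×10^11 kg; dividing by ρ_w = 999.7 kg m⁻³ gives 1.837×10^8 m³ of water.
Spread over 3.49×10^14 m² of ocean, Δh = 1.837×10^8 / 3.49×10^14 = 5.26×10^-7 m = 5.26×10^-5 cm.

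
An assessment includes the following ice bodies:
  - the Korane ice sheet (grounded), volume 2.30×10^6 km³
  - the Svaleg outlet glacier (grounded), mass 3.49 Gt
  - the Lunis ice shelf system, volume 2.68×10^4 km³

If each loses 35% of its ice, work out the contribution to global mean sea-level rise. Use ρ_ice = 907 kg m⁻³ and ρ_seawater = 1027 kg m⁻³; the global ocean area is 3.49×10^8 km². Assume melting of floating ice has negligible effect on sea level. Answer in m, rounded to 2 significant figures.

Korane: 0.35 × 2.30×10^6 km³ × (907/1027) = 7.109×10^5 km³ of water.
Svaleg: 0.35 × 3.49 Gt = 1.222×10^12 kg; dividing by ρ_w = 1027 kg m⁻³ gives 1.189×10^9 m³ of water.
The Lunis ice shelf system is floating and already displaces its own weight of water, so its melt adds essentially nothing to sea level.
Total added water ≈ 7.109×10^14 m³ over 3.49×10^14 m² → Δh = 2.04 m.

≈ 2.0 m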